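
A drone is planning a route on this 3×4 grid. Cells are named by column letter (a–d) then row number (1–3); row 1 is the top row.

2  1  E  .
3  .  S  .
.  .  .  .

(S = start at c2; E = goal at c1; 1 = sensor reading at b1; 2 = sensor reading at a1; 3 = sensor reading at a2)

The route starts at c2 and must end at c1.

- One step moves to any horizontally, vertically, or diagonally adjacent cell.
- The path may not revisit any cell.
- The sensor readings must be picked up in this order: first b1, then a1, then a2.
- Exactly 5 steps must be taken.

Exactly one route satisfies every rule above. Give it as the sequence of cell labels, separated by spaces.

c2 b1 a1 a2 b2 c1

The waypoints must appear in the order b1, a1, a2, with no cell reused.
Route from c2: up-left 1 to b1, left 1 to a1, down 1 to a2, right 1 to b2, up-right 1 to c1 — 5 moves in all.
Check: order respected (1 at step 1, 2 at step 2, 3 at step 3); 5 moves as required.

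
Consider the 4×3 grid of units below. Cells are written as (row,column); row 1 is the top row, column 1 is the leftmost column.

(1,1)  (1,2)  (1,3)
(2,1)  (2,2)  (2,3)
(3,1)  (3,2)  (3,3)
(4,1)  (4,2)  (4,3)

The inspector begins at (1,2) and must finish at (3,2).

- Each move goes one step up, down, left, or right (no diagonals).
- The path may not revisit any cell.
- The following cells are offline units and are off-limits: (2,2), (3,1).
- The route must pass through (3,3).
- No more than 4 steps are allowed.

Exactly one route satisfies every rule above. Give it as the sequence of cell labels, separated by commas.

(1,2), (1,3), (2,3), (3,3), (3,2)

The 4-move cap with required stops at (3,3) leaves no slack for detours.
Route from (1,2): right to (1,3), 2× down (reaching (3,3)), left to (3,2) — 4 moves in all.
Check: all required cells visited; 4 ≤ 4 moves.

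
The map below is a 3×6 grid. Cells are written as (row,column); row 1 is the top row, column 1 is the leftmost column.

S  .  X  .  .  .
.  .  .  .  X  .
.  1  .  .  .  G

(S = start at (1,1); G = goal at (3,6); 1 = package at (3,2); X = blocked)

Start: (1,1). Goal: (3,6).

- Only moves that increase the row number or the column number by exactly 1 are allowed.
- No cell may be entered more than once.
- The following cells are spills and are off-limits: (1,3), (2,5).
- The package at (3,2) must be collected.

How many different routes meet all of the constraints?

A right/down-only route from (1,1) to (3,6) makes exactly 2 down-moves and 5 right-moves in some order.
With no other constraints that would be C(7,2) = 21 routes.
Split at (3,2) and multiply the segment counts (each segment already excludes blocked cells): (1,1)→(3,2): 3; (3,2)→(3,6): 1; product = 3.
That gives 3 routes.

3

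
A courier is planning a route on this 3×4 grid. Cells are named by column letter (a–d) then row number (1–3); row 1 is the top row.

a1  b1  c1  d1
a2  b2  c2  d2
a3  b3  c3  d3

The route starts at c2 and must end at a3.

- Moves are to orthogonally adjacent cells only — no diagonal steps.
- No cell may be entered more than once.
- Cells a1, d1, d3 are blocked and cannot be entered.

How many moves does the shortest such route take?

The Manhattan distance from c2 to a3 is |2−3| + |3−1| = 3, so at least 3 moves are needed.
A route of 3 moves achieves this: c2 → c3 → b3 → a3.
Since 3 matches the lower bound, it is optimal.

3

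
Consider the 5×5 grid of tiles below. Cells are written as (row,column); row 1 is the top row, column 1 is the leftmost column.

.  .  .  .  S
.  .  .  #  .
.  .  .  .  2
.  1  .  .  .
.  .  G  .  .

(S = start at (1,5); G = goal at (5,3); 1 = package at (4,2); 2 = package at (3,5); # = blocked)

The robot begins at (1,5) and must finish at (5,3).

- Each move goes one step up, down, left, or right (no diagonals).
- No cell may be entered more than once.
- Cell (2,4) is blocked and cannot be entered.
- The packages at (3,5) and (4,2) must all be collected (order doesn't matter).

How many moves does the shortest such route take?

8

Any route passes through (3,5) and (4,2) in some order between (1,5) and (5,3). Summing Manhattan distances along each leg and taking the cheapest ordering ((1,5) → (3,5) → (4,2) → (5,3)) gives a lower bound of 2 + 4 + 2 = 8 moves.
A route of 8 moves achieves this: (1,5) → (2,5) → (3,5) → (4,5) → (4,4) → (4,3) → (4,2) → (5,2) → (5,3).
Since 8 matches the lower bound, it is optimal.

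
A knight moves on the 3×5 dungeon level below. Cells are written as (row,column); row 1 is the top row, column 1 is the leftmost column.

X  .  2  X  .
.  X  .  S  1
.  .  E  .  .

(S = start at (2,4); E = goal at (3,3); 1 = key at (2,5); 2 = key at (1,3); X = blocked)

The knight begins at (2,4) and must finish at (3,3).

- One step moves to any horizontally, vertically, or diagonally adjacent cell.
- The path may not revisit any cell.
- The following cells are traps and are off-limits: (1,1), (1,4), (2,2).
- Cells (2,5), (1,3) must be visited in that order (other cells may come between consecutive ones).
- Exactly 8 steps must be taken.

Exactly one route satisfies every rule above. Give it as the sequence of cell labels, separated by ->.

(2,4) -> (2,5) -> (3,4) -> (2,3) -> (1,3) -> (1,2) -> (2,1) -> (3,2) -> (3,3)

The waypoints must appear in the order (2,5), (1,3), with no cell reused.
Route from (2,4): right to (2,5), down-left to (3,4), up-left to (2,3), up to (1,3), left to (1,2), down-left to (2,1), down-right to (3,2), right to (3,3) — 8 moves in all.
Check: order respected (1 at step 1, 2 at step 4); 8 moves as required.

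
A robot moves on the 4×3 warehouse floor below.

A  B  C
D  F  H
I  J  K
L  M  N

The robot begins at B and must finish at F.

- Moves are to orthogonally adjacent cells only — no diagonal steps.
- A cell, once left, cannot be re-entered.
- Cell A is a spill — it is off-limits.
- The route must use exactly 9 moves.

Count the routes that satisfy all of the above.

4

Need simple routes of exactly 9 moves from B to F (Manhattan distance 1, so 4 moves are spent on a detour and 4 undoing it).
Enumerating: B C H K N M J I D F | B C H K N M L I D F | B C H K N M L I J F | B C H K J M L I D F.
That gives 4 routes.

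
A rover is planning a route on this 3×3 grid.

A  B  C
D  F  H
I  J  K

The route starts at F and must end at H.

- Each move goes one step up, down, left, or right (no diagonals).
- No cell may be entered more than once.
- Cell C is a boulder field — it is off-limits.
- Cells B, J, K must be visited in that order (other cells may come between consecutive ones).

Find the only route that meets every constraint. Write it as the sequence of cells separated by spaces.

The waypoints must appear in the order B, J, K, with no cell reused.
Route from F: up to B, left to A, 2× down (reaching I), 2× right (reaching K), up to H — 7 moves in all.
Check: order respected (B at step 1, J at step 5, K at step 6).

F B A D I J K H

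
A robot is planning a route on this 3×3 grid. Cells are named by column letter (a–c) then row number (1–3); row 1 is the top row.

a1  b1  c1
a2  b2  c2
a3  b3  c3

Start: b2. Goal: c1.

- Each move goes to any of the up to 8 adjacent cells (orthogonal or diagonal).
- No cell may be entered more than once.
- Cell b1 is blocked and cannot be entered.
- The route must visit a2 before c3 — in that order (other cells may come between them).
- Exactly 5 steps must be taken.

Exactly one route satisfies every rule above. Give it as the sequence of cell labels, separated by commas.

The waypoints must appear in the order a2, c3, with no cell reused.
Route from b2: left 1 to a2, down-right 1 to b3, right 1 to c3, up 2 to c1 — 5 moves in all.
Check: order respected (a2 at step 1, c3 at step 3); 5 moves as required.

b2, a2, b3, c3, c2, c1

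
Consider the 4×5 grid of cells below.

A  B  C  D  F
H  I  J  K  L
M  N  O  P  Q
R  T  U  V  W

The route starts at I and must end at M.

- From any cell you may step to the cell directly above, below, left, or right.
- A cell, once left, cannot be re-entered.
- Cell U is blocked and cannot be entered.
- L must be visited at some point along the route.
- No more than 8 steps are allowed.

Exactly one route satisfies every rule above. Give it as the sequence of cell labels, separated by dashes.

I - J - K - L - Q - P - O - N - M

The budget equals the shortest possible length, so every move has to be on a shortest route through the required cells.
Route from I: 3× right (reaching L), down to Q, 4× left (reaching M) — 8 moves in all.
Check: all required cells visited; 8 ≤ 8 moves.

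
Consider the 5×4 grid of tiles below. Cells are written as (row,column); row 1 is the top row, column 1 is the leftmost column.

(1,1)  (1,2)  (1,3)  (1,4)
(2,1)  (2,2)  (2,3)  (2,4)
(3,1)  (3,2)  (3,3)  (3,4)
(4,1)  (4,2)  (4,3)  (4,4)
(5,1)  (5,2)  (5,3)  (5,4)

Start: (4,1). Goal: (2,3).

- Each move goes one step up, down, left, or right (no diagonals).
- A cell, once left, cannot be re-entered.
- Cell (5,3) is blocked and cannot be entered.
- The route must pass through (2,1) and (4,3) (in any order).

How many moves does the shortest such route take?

Any route passes through (2,1) and (4,3) in some order between (4,1) and (2,3). Summing Manhattan distances along each leg and taking the cheapest ordering ((4,1) → (4,3) → (2,1) → (2,3)) gives a lower bound of 2 + 4 + 2 = 8 moves.
A route of 8 moves achieves this: (4,1) → (3,1) → (2,1) → (2,2) → (3,2) → (4,2) → (4,3) → (3,3) → (2,3).
Since 8 matches the lower bound, it is optimal.

8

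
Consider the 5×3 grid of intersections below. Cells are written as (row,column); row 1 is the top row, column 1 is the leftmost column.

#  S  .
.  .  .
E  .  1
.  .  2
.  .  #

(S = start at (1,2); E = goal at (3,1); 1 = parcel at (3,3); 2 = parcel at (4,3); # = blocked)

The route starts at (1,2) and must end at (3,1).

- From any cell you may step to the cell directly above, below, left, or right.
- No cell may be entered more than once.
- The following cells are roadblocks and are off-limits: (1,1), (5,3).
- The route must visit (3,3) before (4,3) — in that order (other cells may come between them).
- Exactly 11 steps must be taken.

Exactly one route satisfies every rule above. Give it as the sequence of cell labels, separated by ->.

The waypoints must appear in the order (3,3), (4,3), with no cell reused.
Route from (1,2): right to (1,3), down to (2,3), left to (2,2), down to (3,2), right to (3,3), down to (4,3), left to (4,2), down to (5,2), left to (5,1), 2× up (reaching (3,1)) — 11 moves in all.
Check: order respected (1 at step 5, 2 at step 6); 11 moves as required.

(1,2) -> (1,3) -> (2,3) -> (2,2) -> (3,2) -> (3,3) -> (4,3) -> (4,2) -> (5,2) -> (5,1) -> (4,1) -> (3,1)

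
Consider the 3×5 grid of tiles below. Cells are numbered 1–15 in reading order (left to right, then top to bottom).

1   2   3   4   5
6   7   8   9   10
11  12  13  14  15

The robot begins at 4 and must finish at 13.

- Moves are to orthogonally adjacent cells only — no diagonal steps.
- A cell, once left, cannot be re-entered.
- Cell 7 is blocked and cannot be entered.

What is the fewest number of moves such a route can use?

3

The Manhattan distance from 4 to 13 is |1−3| + |4−3| = 3, so at least 3 moves are needed.
A route of 3 moves achieves this: 4 → 9 → 14 → 13.
Since 3 matches the lower bound, it is optimal.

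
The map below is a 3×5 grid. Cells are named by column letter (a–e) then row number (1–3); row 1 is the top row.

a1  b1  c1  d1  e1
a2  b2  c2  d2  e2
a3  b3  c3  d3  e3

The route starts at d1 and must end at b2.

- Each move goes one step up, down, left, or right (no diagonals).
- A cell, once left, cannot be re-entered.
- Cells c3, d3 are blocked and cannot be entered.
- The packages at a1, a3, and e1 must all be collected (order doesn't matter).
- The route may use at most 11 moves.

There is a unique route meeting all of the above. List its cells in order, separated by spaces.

The 11-move cap with required stops at a1, a3, e1 leaves no slack for detours.
Route from d1: right 1 to e1, down 1 to e2, left 2 to c2, up 1 to c1, left 2 to a1, down 2 to a3, right 1 to b3, up 1 to b2 — 11 moves in all.
Check: all required cells visited; 11 ≤ 11 moves.

d1 e1 e2 d2 c2 c1 b1 a1 a2 a3 b3 b2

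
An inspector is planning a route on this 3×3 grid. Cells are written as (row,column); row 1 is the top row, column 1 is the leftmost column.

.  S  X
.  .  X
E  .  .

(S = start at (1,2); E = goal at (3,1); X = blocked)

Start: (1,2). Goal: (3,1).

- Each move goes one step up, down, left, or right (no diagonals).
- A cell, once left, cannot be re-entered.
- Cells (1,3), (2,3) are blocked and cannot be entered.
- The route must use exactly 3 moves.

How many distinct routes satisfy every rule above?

Need simple routes of exactly 3 moves from (1,2) to (3,1) (Manhattan distance 3, so 0 moves are spent on a detour and 0 undoing it).
Enumerating: (1,2) (2,2) (3,2) (3,1) | (1,2) (2,2) (2,1) (3,1) | (1,2) (1,1) (2,1) (3,1).
That gives 3 routes.

3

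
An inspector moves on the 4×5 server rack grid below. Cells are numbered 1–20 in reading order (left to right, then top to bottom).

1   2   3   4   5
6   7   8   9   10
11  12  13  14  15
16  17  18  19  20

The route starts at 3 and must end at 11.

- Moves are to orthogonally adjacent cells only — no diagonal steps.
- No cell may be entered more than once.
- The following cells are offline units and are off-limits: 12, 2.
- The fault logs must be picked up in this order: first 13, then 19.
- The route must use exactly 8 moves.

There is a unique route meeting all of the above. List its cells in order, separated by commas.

3, 8, 13, 14, 19, 18, 17, 16, 11

The waypoints must appear in the order 13, 19, with no cell reused.
Route from 3: 2× down (reaching 13), right to 14, down to 19, 3× left (reaching 16), up to 11 — 8 moves in all.
Check: order respected (13 at step 2, 19 at step 4); 8 moves as required.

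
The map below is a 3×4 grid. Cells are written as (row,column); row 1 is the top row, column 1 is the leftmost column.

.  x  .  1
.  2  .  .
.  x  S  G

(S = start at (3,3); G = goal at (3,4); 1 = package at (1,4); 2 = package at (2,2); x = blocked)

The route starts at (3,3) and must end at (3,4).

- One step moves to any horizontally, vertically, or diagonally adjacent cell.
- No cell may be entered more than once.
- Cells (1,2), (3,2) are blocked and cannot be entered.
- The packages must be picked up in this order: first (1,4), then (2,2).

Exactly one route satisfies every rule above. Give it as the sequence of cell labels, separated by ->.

(3,3) -> (2,4) -> (1,4) -> (1,3) -> (2,2) -> (2,3) -> (3,4)

The waypoints must appear in the order (1,4), (2,2), with no cell reused.
Route from (3,3): up-right 1 to (2,4), up 1 to (1,4), left 1 to (1,3), down-left 1 to (2,2), right 1 to (2,3), down-right 1 to (3,4) — 6 moves in all.
Check: order respected (1 at step 2, 2 at step 4).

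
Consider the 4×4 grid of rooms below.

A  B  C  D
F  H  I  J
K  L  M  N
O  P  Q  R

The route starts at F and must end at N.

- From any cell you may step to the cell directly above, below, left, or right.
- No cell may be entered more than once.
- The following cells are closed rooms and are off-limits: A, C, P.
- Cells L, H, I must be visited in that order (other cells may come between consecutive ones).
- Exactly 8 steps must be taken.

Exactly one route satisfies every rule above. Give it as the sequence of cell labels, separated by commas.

The waypoints must appear in the order L, H, I, with no cell reused.
Route from F: down to K, right to L, up to H, right to I, 2× down (reaching Q), right to R, up to N — 8 moves in all.
Check: order respected (L at step 2, H at step 3, I at step 4); 8 moves as required.

F, K, L, H, I, M, Q, R, N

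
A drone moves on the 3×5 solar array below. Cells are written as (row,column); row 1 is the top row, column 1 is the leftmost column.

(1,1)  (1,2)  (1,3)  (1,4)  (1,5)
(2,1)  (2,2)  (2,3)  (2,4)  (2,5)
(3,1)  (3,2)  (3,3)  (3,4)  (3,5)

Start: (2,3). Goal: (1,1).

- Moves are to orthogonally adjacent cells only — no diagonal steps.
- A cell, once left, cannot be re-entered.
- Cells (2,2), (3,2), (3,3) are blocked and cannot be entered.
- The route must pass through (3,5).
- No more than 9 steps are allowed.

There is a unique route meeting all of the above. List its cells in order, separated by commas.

The budget equals the shortest possible length, so every move has to be on a shortest route through the required cells.
Route from (2,3): right 1 to (2,4), down 1 to (3,4), right 1 to (3,5), up 2 to (1,5), left 4 to (1,1) — 9 moves in all.
Check: all required cells visited; 9 ≤ 9 moves.

(2,3), (2,4), (3,4), (3,5), (2,5), (1,5), (1,4), (1,3), (1,2), (1,1)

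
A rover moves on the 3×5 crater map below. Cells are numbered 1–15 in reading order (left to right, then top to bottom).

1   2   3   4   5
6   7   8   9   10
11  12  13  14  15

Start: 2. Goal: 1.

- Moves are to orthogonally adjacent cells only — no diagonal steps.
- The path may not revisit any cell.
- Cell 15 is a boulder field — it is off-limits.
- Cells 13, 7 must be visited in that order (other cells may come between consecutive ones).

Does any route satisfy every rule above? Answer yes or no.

One route that works: 2 → 3 → 8 → 13 → 12 → 7 → 6 → 1.

yes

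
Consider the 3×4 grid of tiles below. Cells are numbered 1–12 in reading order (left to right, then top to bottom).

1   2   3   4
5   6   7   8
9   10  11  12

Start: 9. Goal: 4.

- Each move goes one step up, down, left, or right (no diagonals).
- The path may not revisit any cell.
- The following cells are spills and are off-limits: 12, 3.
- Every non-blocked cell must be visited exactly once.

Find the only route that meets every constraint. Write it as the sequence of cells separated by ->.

Need to visit all 10 open cells exactly once, starting at 9 and ending at 4.
Cell 8 has only two open neighbours (4 and 7), so the path must pass straight through it: one of those is the cell it's entered from and the other is where it exits.
Route from 9: up 2 to 1, right 1 to 2, down 2 to 10, right 1 to 11, up 1 to 7, right 1 to 8, up 1 to 4 — 9 moves in all.
Check: all 10 open cells covered.

9 -> 5 -> 1 -> 2 -> 6 -> 10 -> 11 -> 7 -> 8 -> 4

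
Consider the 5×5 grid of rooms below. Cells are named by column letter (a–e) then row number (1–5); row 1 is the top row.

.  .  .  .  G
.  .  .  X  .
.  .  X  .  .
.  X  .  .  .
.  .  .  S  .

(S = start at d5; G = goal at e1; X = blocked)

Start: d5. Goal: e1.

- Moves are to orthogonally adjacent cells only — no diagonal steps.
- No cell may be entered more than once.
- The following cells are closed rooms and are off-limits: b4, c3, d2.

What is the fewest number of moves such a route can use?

The Manhattan distance from d5 to e1 is |5−1| + |4−5| = 5, so at least 5 moves are needed.
A route of 5 moves achieves this: d5 → d4 → d3 → e3 → e2 → e1.
Since 5 matches the lower bound, it is optimal.

5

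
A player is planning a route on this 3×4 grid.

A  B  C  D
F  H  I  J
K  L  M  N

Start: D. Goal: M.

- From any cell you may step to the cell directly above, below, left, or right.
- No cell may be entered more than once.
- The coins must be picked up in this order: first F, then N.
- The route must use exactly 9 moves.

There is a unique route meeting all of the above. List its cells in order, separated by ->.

D -> C -> B -> A -> F -> H -> I -> J -> N -> M

The waypoints must appear in the order F, N, with no cell reused.
Route from D: left 3 to A, down 1 to F, right 3 to J, down 1 to N, left 1 to M — 9 moves in all.
Check: order respected (F at step 4, N at step 8); 9 moves as required.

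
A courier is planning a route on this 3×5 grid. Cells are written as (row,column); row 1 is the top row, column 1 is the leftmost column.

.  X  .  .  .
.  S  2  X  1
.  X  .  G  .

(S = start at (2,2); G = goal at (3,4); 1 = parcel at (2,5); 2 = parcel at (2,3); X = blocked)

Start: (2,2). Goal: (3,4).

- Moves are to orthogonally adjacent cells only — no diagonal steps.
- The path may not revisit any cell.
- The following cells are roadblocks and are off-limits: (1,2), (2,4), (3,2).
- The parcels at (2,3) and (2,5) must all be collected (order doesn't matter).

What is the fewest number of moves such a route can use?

7

Any route passes through (2,3) and (2,5) in some order between (2,2) and (3,4). Summing Manhattan distances along each leg and taking the cheapest ordering ((2,2) → (2,3) → (2,5) → (3,4)) gives a lower bound of 1 + 2 + 2 = 5 moves.
That bound ignores the blocked cells. Measuring each leg by the fewest moves that actually steer around them ((2,2)→(2,3): 1; (2,3)→(2,5): 4; (2,5)→(3,4): 2) raises the lower bound to 7.
A route of 7 moves exists: (2,2) → (2,3) → (1,3) → (1,4) → (1,5) → (2,5) → (3,5) → (3,4).
Since 7 matches that lower bound, it is optimal.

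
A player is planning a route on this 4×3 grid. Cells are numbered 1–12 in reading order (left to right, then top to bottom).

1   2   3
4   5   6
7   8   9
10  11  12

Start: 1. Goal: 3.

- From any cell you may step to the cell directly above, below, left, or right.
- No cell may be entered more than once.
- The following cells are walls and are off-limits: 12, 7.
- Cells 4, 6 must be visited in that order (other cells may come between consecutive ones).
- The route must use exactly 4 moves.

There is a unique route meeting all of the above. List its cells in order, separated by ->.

The waypoints must appear in the order 4, 6, with no cell reused.
Route from 1: down 1 to 4, right 2 to 6, up 1 to 3 — 4 moves in all.
Check: order respected (4 at step 1, 6 at step 3); 4 moves as required.

1 -> 4 -> 5 -> 6 -> 3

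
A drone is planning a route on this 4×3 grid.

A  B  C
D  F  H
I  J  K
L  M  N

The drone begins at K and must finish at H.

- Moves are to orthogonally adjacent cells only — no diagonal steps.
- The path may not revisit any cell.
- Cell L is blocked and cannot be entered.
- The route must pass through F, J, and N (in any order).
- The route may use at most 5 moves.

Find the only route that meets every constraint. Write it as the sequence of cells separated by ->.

K -> N -> M -> J -> F -> H

The budget equals the shortest possible length, so every move has to be on a shortest route through the required cells.
Route from K: down 1 to N, left 1 to M, up 2 to F, right 1 to H — 5 moves in all.
Check: all required cells visited; 5 ≤ 5 moves.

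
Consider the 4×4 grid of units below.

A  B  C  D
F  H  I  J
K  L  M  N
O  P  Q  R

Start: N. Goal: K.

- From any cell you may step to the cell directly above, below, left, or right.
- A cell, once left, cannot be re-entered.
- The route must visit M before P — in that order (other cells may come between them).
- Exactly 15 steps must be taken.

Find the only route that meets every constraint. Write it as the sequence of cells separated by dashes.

The waypoints must appear in the order M, P, with no cell reused.
Route from N: down to R, left to Q, 2× up (reaching I), right to J, up to D, 3× left (reaching A), down to F, right to H, 2× down (reaching P), left to O, up to K — 15 moves in all.
Check: order respected (M at step 3, P at step 13); 15 moves as required.

N - R - Q - M - I - J - D - C - B - A - F - H - L - P - O - K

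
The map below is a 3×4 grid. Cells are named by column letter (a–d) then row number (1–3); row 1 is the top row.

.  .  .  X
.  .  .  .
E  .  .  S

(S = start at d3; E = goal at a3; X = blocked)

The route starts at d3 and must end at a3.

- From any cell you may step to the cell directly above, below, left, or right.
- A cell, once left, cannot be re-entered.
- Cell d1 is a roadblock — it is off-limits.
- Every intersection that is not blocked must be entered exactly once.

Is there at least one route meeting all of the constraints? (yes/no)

Colour the cells like a checkerboard: each orthogonal step flips colour, so a Hamiltonian route alternates colours. Here there are 6 cells of one colour and 5 of the other, with start on the opposite colour to the goal — the counts and endpoints can't be arranged into an alternating sequence of length 11, so no Hamiltonian route exists.

no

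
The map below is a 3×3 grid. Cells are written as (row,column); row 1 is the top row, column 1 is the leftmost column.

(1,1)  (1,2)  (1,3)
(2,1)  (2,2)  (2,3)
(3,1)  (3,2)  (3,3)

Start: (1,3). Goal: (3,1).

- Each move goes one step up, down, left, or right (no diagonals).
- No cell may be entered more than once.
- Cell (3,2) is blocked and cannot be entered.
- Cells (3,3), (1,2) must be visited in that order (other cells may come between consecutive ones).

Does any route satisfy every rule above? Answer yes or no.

no

(3,3) must be visited but has only one open neighbour ((2,3)), and it is neither the start nor the goal — the route would have to enter and leave through (2,3), re-entering it.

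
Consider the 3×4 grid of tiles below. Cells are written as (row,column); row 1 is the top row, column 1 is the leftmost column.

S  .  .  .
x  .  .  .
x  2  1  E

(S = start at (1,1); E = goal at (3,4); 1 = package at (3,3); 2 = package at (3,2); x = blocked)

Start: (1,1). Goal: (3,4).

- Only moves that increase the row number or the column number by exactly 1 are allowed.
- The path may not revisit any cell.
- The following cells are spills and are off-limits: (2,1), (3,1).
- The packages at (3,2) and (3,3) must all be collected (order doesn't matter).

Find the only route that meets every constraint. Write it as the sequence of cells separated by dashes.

Moves only go right or down, so the column and row indices never decrease.
Route from (1,1): right to (1,2), 2× down (reaching (3,2)), 2× right (reaching (3,4)) — 5 moves in all.
Check: all required cells visited.

(1,1) - (1,2) - (2,2) - (3,2) - (3,3) - (3,4)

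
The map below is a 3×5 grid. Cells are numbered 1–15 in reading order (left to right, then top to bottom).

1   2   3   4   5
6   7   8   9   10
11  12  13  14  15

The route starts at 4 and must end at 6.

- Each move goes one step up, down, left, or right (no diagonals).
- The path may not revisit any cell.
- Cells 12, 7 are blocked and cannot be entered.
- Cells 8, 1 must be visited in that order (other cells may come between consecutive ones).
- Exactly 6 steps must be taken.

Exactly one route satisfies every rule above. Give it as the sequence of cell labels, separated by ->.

4 -> 9 -> 8 -> 3 -> 2 -> 1 -> 6

The waypoints must appear in the order 8, 1, with no cell reused.
Route from 4: down to 9, left to 8, up to 3, 2× left (reaching 1), down to 6 — 6 moves in all.
Check: order respected (8 at step 2, 1 at step 5); 6 moves as required.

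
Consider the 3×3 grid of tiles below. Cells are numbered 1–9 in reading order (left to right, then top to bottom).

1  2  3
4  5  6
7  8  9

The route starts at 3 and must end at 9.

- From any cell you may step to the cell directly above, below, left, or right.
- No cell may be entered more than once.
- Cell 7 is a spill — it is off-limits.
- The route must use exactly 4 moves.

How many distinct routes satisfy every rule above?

Need simple routes of exactly 4 moves from 3 to 9 (Manhattan distance 2, so 1 moves are spent on a detour and 1 undoing it).
Enumerating: 3 6 5 8 9 | 3 2 5 8 9 | 3 2 5 6 9.
That gives 3 routes.

3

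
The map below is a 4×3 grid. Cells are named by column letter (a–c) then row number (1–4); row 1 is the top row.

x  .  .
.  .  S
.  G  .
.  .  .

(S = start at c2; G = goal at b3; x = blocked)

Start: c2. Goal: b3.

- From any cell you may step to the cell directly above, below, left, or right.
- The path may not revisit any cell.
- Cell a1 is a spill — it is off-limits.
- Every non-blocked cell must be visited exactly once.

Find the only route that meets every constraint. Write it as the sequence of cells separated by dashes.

c2 - c1 - b1 - b2 - a2 - a3 - a4 - b4 - c4 - c3 - b3

Need to visit all 11 open cells exactly once, starting at c2 and ending at b3.
Route from c2: up 1 to c1, left 1 to b1, down 1 to b2, left 1 to a2, down 2 to a4, right 2 to c4, up 1 to c3, left 1 to b3 — 10 moves in all.
Check: all 11 open cells covered.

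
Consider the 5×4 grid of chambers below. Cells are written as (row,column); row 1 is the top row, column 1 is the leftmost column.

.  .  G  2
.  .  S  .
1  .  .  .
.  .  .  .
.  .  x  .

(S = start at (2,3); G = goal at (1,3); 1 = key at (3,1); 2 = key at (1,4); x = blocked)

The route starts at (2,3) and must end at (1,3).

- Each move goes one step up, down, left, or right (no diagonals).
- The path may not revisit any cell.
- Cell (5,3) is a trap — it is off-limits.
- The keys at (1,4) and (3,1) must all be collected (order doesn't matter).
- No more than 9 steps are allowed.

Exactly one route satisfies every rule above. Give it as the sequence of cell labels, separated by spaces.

Any route must reach (1,4) and (3,1) and still end at (1,3) within 9 moves, so the order of the required stops is forced.
Route from (2,3): 2× left (reaching (2,1)), down to (3,1), 3× right (reaching (3,4)), 2× up (reaching (1,4)), left to (1,3) — 9 moves in all.
Check: all required cells visited; 9 ≤ 9 moves.

(2,3) (2,2) (2,1) (3,1) (3,2) (3,3) (3,4) (2,4) (1,4) (1,3)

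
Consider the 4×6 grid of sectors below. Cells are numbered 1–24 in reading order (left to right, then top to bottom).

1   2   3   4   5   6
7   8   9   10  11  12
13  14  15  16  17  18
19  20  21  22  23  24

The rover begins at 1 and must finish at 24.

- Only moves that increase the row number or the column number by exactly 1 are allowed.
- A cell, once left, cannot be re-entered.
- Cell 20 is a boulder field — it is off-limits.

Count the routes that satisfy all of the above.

A right/down-only route from 1 to 24 makes exactly 3 down-moves and 5 right-moves in some order.
With no other constraints that would be C(8,3) = 56 routes.
Subtract routes through each blocked cell (inclusion–exclusion for overlaps): − through 20: 4 → 52.
That gives 52 routes.

52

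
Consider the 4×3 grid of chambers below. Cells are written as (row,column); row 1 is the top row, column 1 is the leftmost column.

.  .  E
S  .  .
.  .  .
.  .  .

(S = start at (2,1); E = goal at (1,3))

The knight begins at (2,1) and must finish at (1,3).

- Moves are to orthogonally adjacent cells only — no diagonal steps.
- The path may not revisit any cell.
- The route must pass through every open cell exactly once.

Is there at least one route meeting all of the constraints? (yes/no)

One route that works: (2,1) → (1,1) → (1,2) → (2,2) → (3,2) → (3,1) → (4,1) → (4,2) → (4,3) → (3,3) → (2,3) → (1,3).

yes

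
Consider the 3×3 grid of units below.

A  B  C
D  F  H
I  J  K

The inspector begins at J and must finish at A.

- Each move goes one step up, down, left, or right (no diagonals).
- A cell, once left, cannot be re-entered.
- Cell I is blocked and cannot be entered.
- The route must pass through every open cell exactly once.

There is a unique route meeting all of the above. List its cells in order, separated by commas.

J, K, H, C, B, F, D, A

Need to visit all 8 open cells exactly once, starting at J and ending at A.
Route from J: right 1 to K, up 2 to C, left 1 to B, down 1 to F, left 1 to D, up 1 to A — 7 moves in all.
Check: all 8 open cells covered.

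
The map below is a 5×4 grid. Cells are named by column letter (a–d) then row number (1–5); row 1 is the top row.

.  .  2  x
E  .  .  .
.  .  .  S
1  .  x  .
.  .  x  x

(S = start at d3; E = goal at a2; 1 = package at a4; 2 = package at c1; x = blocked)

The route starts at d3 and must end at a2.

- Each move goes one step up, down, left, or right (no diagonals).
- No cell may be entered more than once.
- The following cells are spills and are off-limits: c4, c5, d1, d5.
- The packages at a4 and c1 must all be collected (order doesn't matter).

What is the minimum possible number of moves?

Any route passes through a4 and c1 in some order between d3 and a2. Summing Manhattan distances along each leg and taking the cheapest ordering (d3 → c1 → a4 → a2) gives a lower bound of 3 + 5 + 2 = 10 moves.
A route of 10 moves achieves this: d3 → d2 → c2 → c1 → b1 → b2 → b3 → b4 → a4 → a3 → a2.
Since 10 matches the lower bound, it is optimal.

10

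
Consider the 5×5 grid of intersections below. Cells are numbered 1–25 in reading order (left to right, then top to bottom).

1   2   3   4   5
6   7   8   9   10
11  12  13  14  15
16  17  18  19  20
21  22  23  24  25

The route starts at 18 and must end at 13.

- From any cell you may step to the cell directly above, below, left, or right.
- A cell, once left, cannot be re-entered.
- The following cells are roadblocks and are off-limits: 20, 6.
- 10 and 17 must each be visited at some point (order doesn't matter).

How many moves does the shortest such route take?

Any route passes through 10 and 17 in some order between 18 and 13. Summing Manhattan distances along each leg and taking the cheapest ordering (18 → 17 → 10 → 13) gives a lower bound of 1 + 5 + 3 = 9 moves.
A route of 9 moves achieves this: 18 → 17 → 12 → 7 → 8 → 9 → 10 → 15 → 14 → 13.
Since 9 matches the lower bound, it is optimal.

9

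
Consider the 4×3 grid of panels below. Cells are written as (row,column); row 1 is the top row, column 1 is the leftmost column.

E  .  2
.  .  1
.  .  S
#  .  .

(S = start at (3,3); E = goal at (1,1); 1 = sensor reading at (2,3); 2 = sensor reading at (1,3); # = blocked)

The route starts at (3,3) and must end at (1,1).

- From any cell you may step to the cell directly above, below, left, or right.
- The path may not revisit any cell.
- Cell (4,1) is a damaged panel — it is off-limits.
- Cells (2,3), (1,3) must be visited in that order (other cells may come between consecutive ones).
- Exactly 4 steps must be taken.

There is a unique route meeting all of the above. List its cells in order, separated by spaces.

(3,3) (2,3) (1,3) (1,2) (1,1)

The waypoints must appear in the order (2,3), (1,3), with no cell reused.
Route from (3,3): up 2 to (1,3), left 2 to (1,1) — 4 moves in all.
Check: order respected (1 at step 1, 2 at step 2); 4 moves as required.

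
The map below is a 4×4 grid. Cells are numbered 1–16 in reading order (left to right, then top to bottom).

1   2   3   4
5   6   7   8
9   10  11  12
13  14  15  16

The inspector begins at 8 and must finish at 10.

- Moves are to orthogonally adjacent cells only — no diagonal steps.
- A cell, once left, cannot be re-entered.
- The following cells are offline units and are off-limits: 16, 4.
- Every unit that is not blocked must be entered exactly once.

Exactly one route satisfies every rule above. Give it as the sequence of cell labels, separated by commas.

Need to visit all 14 open cells exactly once, starting at 8 and ending at 10.
Route from 8: down to 12, left to 11, down to 15, 2× left (reaching 13), 3× up (reaching 1), 2× right (reaching 3), down to 7, left to 6, down to 10 — 13 moves in all.
Check: all 14 open cells covered.

8, 12, 11, 15, 14, 13, 9, 5, 1, 2, 3, 7, 6, 10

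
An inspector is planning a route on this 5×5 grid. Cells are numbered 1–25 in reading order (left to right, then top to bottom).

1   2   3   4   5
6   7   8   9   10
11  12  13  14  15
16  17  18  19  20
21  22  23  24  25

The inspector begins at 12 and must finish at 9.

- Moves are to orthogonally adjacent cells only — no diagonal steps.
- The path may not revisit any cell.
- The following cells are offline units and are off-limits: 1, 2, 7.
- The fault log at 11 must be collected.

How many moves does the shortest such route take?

7

Any route passes through 11 somewhere between 12 and 9. Summing Manhattan distances along the two legs (12 → 11 → 9) gives a lower bound of 1 + 4 = 5 moves.
The shortest route satisfying every rule uses 7 moves: 12 → 11 → 16 → 17 → 18 → 13 → 8 → 9.
The no-revisit rule (legs can't share cells) pushes the minimum above the 5-move bound; an exhaustive check rules out every length from 5 to 6, leaving 7 as the minimum.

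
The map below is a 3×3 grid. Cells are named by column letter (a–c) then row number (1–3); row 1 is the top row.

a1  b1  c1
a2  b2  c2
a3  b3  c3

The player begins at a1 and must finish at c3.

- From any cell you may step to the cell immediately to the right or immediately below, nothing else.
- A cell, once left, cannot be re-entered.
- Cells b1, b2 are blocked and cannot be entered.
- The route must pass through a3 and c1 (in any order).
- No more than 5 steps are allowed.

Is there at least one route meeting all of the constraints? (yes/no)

a3 is below but to the left of c1: going c1 → a3 would need a leftward move and a3 → c1 an upward move, so no right/down-only route can visit both required cells.

no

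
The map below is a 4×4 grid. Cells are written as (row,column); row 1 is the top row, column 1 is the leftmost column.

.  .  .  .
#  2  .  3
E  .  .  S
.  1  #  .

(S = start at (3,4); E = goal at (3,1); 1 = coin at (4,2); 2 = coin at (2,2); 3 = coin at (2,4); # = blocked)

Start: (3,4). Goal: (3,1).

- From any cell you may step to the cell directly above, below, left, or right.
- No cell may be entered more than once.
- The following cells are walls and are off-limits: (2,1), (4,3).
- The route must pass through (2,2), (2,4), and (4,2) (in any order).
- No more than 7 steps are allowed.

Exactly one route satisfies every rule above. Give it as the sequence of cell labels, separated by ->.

Any route must reach (2,2), (2,4), and (4,2) and still end at (3,1) within 7 moves, so the order of the required stops is forced.
Route from (3,4): up to (2,4), 2× left (reaching (2,2)), 2× down (reaching (4,2)), left to (4,1), up to (3,1) — 7 moves in all.
Check: all required cells visited; 7 ≤ 7 moves.

(3,4) -> (2,4) -> (2,3) -> (2,2) -> (3,2) -> (4,2) -> (4,1) -> (3,1)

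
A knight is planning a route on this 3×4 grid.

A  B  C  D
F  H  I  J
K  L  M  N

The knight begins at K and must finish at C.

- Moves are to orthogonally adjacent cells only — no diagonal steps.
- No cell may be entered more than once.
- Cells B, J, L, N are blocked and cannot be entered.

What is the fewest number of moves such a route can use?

4

The Manhattan distance from K to C is |3−1| + |1−3| = 4, so at least 4 moves are needed.
A route of 4 moves achieves this: K → F → H → I → C.
Since 4 matches the lower bound, it is optimal.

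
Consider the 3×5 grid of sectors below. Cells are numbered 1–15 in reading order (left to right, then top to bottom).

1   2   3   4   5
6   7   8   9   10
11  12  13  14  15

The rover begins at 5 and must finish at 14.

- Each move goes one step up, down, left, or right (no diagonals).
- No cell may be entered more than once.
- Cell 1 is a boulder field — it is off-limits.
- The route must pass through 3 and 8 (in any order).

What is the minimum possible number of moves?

5

Any route passes through 3 and 8 in some order between 5 and 14. Summing Manhattan distances along each leg and taking the cheapest ordering (5 → 3 → 8 → 14) gives a lower bound of 2 + 1 + 2 = 5 moves.
A route of 5 moves achieves this: 5 → 4 → 3 → 8 → 13 → 14.
Since 5 matches the lower bound, it is optimal.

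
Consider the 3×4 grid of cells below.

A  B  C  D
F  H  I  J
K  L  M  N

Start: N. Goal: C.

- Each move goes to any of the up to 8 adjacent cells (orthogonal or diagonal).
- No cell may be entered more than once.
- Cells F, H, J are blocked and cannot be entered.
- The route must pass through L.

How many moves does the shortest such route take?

4

Any route passes through L somewhere between N and C. Summing Chebyshev distances along the two legs (N → L → C) gives a lower bound of 2 + 2 = 4 moves.
A route of 4 moves achieves this: N → M → L → I → C.
Since 4 matches the lower bound, it is optimal.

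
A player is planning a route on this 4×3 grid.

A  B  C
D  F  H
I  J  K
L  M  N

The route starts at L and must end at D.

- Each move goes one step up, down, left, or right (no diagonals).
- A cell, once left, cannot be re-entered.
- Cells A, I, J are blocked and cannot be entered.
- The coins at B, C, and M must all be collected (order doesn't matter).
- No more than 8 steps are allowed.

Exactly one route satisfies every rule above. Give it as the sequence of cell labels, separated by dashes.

Any route must reach B, C, and M and still end at D within 8 moves, so the order of the required stops is forced.
Route from L: 2× right (reaching N), 3× up (reaching C), left to B, down to F, left to D — 8 moves in all.
Check: all required cells visited; 8 ≤ 8 moves.

L - M - N - K - H - C - B - F - D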